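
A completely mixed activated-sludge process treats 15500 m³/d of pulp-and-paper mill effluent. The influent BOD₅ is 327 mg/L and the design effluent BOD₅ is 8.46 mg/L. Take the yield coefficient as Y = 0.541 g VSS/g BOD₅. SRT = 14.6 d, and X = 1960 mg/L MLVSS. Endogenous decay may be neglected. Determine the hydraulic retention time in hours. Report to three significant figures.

τ ≈ 30.8 h

With k_d = 0 the design equation reduces to V = Y Q (S₀−S) θ_c / X = 0.541 × 15500 × (327 − 8.46) × 14.6 / 1960 = 19897 m³.
HRT = V/Q = 19897 m³ / 15500 m³·d⁻¹ = 1.284 d × 24 = 30.81 h.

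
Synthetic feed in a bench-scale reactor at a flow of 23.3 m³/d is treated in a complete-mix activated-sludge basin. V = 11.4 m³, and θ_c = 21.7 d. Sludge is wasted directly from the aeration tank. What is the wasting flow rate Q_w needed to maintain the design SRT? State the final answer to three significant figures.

Q_w ≈ 0.525 m³/d

Wasting from the aeration tank: Q_w = V / θ_c = 11.40 / 21.7 = 0.5253 m³/d.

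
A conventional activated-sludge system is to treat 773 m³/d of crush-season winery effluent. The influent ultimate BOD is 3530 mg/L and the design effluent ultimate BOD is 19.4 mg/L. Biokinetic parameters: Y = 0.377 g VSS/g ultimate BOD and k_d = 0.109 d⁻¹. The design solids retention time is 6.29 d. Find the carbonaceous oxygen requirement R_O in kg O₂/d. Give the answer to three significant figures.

Y_obs = Y / (1 + k_d θ_c) = 0.377 / (1 + 0.109 × 6.29) = 0.377 / 1.686 = 0.2237.
Mass of ultimate BOD removed per day: Q(S₀ − S) = 773 × 3511 g/m³ = 2714 kg/d.
P_X = Y_obs·Q·(S₀ − S) = 0.2237 × 2714 = 606.9 kg VSS/d.
R_O = Q·(S₀ − S) − 1.42·P_X = 2714 − 1.42 × 606.9 = 1852 kg O₂/d.

R_O ≈ 1850 kg O₂/d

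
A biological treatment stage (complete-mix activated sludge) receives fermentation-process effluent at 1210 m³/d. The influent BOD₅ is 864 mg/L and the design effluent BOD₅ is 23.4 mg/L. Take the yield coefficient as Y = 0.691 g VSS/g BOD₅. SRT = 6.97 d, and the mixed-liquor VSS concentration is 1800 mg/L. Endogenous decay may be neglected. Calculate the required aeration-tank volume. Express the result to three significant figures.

V ≈ 2720 m³

Biomass mass balance (decay neglected): V·X = Y·Q·(S₀ − S)·θ_c, so V = 0.691 × 1210 × (864 − 23.4) × 6.97 / 1800 = 2722 m³.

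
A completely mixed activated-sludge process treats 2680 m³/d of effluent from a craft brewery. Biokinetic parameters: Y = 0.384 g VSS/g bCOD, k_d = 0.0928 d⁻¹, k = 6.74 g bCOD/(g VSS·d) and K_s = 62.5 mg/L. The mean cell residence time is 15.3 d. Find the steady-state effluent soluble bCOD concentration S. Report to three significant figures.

S ≈ 4.07 mg/L

From the Monod/SRT balance for a CMAS, S = K_s·(1+k_d θ_c)/[θ_c·(Y k − k_d) − 1] = 62.5 × (1 + 0.0928 × 15.3) / [15.3 × (0.384 × 6.74 − 0.0928) − 1] = 151.2 / 37.18 = 4.068 mg/L.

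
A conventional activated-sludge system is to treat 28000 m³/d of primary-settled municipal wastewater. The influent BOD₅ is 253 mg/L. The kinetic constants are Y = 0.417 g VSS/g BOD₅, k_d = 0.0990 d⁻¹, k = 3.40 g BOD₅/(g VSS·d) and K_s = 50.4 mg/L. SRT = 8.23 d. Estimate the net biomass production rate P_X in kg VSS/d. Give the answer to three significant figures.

P_X ≈ 1570 kg VSS/d

For a completely mixed reactor with recycle the Lawrence–McCarty relation gives S = K_s·(1 + k_d·θ_c) / [θ_c·(Y·k − k_d) − 1] = 50.4 × (1 + 0.0990 × 8.23) / [8.23 × (0.417 × 3.40 − 0.0990) − 1] = 91.46 / 9.854 = 9.282 mg/L.
Y_obs = Y / (1 + k_d θ_c) = 0.417 / (1 + 0.0990 × 8.23) = 0.417 / 1.815 = 0.2298.
Q·(S₀ − S) = 28000 × (253 − 9.28) × 10⁻³ = 6824 kg/d removed.
So the net sludge growth is P_X = 0.2298 × 6824 = 1568 kg VSS/d.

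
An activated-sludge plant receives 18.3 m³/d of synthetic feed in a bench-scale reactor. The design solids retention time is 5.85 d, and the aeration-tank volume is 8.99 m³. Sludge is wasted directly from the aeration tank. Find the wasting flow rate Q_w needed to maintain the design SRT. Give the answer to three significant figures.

For wasting at MLVSS concentration, Q_w = V/θ_c = 8.990/5.85 = 1.537 m³/d.

Q_w ≈ 1.54 m³/d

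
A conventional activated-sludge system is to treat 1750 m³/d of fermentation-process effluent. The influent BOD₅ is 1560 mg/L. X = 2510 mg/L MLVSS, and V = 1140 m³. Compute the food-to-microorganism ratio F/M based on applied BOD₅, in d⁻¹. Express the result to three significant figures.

F/M = Q·S₀ / (V·X) = 1750 × 1560 / (1140 × 2510) = 0.9541 g BOD₅·(g VSS·d)⁻¹.

F/M ≈ 0.954 d⁻¹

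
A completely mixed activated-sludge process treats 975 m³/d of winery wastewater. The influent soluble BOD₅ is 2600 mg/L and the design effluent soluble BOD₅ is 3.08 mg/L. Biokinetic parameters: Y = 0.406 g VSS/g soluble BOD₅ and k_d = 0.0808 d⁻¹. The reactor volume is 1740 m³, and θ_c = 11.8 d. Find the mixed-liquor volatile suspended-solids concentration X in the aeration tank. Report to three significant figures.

X ≈ 3570 mg/L

X = Y·Q·ΔS·θ_c / [V·(1 + k_d θ_c)] = 0.406 × 975 × (2600 − 3.08) × 11.8 / [1740 × (1 + 0.0808 × 11.8)] = 3569 mg/L.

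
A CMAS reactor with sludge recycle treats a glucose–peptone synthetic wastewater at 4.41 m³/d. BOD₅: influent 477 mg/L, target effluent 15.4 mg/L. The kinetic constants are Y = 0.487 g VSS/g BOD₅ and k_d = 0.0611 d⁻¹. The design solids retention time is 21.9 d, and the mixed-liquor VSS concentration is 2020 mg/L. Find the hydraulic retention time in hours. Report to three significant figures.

τ ≈ 25.0 h

From the SRT design equation V = Y Q (S₀−S) θ_c / [X (1 + k_d θ_c)] = 0.487 × 4.41 × (477 − 15.4) × 21.9 / [2020 × (1 + 0.0611 × 21.9)] = 2.17×10^4 / 4723 = 4.597 m³.
τ = V/Q = 4.597/4.41 = 1.042 d, or 25.02 h.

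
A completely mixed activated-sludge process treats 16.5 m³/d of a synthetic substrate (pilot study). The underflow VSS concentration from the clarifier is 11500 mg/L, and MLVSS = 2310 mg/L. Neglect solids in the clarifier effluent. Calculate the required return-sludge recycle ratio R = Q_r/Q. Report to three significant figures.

Mass balance around the secondary clarifier (neglecting effluent solids): R = X / (X_r − X) = 2310 / (11500 − 2310) = 0.2514.

R ≈ 0.251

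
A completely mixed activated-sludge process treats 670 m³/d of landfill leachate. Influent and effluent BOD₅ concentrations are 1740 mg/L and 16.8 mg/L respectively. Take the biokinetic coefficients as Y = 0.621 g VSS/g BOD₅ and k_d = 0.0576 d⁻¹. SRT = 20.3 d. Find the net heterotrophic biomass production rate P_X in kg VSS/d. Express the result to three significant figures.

Correct the yield for decay: Y_obs = Y/(1 + k_d θ_c) = 0.621 / (1 + 0.0576 × 20.3) = 0.621 / 2.169 = 0.2863.
ΔS = 1740 − 16.8 = 1723 mg/L, so the substrate removal rate is 670 × 1723/1000 = 1155 kg BOD₅/d.
P_X = Y_obs · Q(S₀ − S) = 0.2863 × 1155 = 330.5 kg VSS/d.

P_X ≈ 331 kg VSS/d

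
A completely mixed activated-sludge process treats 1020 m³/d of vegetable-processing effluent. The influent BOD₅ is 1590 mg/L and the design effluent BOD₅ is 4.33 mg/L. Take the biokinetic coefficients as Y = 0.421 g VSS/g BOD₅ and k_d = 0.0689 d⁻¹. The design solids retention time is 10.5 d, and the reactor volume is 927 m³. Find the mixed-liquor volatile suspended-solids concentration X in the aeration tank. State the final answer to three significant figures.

Solving the biomass balance for X: X = Y Q (S₀−S) θ_c / [V (1+k_d θ_c)] = 0.421 × 1020 × (1590 − 4.33) × 10.5 / [927 × (1 + 0.0689 × 10.5)] = 4475 mg/L.

X ≈ 4480 mg/L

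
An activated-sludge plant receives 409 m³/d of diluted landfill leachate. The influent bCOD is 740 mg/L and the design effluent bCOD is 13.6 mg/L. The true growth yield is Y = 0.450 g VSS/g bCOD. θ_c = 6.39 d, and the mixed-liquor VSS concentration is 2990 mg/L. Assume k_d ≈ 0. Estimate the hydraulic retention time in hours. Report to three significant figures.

With k_d = 0 the design equation reduces to V = Y Q (S₀−S) θ_c / X = 0.450 × 409 × (740 − 13.6) × 6.39 / 2990 = 285.7 m³.
HRT = V/Q = 285.7 m³ / 409 m³·d⁻¹ = 0.6986 d × 24 = 16.77 h.

τ ≈ 16.8 h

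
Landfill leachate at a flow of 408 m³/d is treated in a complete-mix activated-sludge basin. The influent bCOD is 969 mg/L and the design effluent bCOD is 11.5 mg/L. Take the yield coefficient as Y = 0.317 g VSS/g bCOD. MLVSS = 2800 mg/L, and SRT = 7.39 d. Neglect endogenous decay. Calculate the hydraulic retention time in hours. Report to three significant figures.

V·X = Y·Q·ΔS·θ_c gives V = 0.317 × 408 × (969 − 11.5) × 7.39 / 2800 = 326.8 m³.
Hydraulic retention time τ = V/Q = 326.8 / 408 = 0.8011 d = 19.23 h.

τ ≈ 19.2 h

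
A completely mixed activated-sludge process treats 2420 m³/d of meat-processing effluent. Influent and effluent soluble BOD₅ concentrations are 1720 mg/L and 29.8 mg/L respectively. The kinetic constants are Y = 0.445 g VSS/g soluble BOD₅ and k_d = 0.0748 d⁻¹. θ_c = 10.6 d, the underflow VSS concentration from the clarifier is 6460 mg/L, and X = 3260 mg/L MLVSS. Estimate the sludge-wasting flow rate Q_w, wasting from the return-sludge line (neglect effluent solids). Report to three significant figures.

Rearranging the biomass balance for a CMAS with decay, V = Y·Q·ΔS·θ_c / [X·(1+k_d θ_c)] = 0.445 × 2420 × (1720 − 29.8) × 10.6 / [3260 × (1 + 0.0748 × 10.6)] = 1.93×10^7 / 5845 = 3301 m³.
Wasting from the return line (neglecting effluent solids): Q_w = V·X / (θ_c·X_r) = 3301 × 3260 / (10.6 × 6460) = 157.2 m³/d.

Q_w ≈ 157 m³/d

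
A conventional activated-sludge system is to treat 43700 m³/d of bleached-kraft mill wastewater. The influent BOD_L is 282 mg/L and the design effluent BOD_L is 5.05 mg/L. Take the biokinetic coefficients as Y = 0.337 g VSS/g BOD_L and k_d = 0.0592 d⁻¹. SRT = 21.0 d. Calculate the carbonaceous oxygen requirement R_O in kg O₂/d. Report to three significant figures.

R_O ≈ 9520 kg O₂/d

Correct the yield for decay: Y_obs = Y/(1 + k_d θ_c) = 0.337 / (1 + 0.0592 × 21.0) = 0.337 / 2.243 = 0.1502.
Substrate removed = Q·(S₀ − S) = 43700 m³/d × (282 − 5.05) g/m³ = 1.21×10^7 g/d = 12103 kg/d.
Net sludge production P_X = 0.1502 × 12103 = 1818 kg VSS/d.
Carbonaceous O₂ demand = substrate oxidised − cell-mass equivalent = 12103 − 1.42 × 1818 = 9521 kg O₂/d.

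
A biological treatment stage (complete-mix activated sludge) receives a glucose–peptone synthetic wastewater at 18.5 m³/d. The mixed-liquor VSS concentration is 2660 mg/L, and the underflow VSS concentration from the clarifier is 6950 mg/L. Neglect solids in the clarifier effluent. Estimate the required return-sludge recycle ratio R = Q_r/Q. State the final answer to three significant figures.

R ≈ 0.620

R = Q_r/Q = X/(X_r − X) = 2660 / (6950 − 2660) = 0.6200.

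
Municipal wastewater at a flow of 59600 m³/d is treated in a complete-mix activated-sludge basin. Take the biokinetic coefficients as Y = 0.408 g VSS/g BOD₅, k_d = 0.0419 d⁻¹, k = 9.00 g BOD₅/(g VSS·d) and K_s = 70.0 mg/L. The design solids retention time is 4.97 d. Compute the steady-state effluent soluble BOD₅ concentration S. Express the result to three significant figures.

For a completely mixed reactor with recycle the Lawrence–McCarty relation gives S = K_s·(1 + k_d·θ_c) / [θ_c·(Y·k − k_d) − 1] = 70.0 × (1 + 0.0419 × 4.97) / [4.97 × (0.408 × 9.00 − 0.0419) − 1] = 84.58 / 17.04 = 4.963 mg/L.

S ≈ 4.96 mg/L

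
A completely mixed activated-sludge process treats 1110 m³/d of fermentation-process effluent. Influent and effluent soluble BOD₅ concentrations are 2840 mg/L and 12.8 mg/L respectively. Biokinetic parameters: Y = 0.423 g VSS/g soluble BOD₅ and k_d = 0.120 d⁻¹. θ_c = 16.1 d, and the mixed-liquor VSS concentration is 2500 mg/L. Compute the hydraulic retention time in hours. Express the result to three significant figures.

τ ≈ 63.0 h

Rearranging the biomass balance for a CMAS with decay, V = Y·Q·ΔS·θ_c / [X·(1+k_d θ_c)] = 0.423 × 1110 × (2840 − 12.8) × 16.1 / [2500 × (1 + 0.120 × 16.1)] = 2.14×10^7 / 7330 = 2916 m³.
Hydraulic retention time τ = V/Q = 2916 / 1110 = 2.627 d = 63.04 h.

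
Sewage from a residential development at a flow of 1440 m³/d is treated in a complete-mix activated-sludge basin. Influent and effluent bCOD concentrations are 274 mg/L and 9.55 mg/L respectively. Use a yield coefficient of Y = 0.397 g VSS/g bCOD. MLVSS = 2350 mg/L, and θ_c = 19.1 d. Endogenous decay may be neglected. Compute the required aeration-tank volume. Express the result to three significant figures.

V ≈ 1230 m³

With k_d = 0 the design equation reduces to V = Y Q (S₀−S) θ_c / X = 0.397 × 1440 × (274 − 9.55) × 19.1 / 2350 = 1229 m³.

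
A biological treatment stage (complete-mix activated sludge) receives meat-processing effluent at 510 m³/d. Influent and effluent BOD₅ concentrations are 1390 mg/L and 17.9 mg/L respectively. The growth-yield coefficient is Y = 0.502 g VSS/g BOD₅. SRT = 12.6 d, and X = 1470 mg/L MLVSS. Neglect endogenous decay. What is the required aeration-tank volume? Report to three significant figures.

V ≈ 3010 m³

With k_d = 0 the design equation reduces to V = Y Q (S₀−S) θ_c / X = 0.502 × 510 × (1390 − 17.9) × 12.6 / 1470 = 3011 m³.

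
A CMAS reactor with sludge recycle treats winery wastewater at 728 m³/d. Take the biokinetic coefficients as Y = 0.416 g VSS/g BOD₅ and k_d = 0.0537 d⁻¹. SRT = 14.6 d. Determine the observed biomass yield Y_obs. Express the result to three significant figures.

Y_obs ≈ 0.233 g VSS/g BOD₅

Y_obs = Y / (1 + k_d θ_c) = 0.416 / (1 + 0.0537 × 14.6) = 0.416 / 1.784 = 0.2332.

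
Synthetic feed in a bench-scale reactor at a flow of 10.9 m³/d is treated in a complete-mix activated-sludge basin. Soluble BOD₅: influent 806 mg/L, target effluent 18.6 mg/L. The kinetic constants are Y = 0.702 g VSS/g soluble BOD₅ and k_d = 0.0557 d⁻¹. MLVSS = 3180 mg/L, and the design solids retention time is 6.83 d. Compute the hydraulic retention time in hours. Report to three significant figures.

τ ≈ 20.6 h

Rearranging the biomass balance for a CMAS with decay, V = Y·Q·ΔS·θ_c / [X·(1+k_d θ_c)] = 0.702 × 10.9 × (806 − 18.6) × 6.83 / [3180 × (1 + 0.0557 × 6.83)] = 4.12×10^4 / 4390 = 9.374 m³.
τ = V/Q = 9.374/10.9 = 0.8600 d, or 20.64 h.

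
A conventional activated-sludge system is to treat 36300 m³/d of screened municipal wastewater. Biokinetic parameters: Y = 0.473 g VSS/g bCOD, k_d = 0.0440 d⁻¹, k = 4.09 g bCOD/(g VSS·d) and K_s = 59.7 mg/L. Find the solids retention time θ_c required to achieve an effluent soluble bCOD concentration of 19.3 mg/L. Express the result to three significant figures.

θ_c ≈ 2.33 d

From 1/θ_c = Y·k·S/(K_s + S) − k_d: Y·k·S/(K_s+S) = 0.473 × 4.09 × 19.3 / (59.7 + 19.3) = 0.4726 d⁻¹.
θ_c = 1/(μ − k_d) = 1/(0.4726 − 0.0440) = 1/0.4286 = 2.333 d.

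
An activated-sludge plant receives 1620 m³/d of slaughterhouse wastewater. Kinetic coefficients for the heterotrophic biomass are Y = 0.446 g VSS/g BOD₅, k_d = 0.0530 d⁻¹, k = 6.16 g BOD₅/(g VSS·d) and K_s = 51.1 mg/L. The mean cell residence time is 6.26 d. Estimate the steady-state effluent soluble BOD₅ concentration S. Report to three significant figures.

S ≈ 4.29 mg/L

From the Monod/SRT balance for a CMAS, S = K_s·(1+k_d θ_c)/[θ_c·(Y k − k_d) − 1] = 51.1 × (1 + 0.0530 × 6.26) / [6.26 × (0.446 × 6.16 − 0.0530) − 1] = 68.05 / 15.87 = 4.289 mg/L.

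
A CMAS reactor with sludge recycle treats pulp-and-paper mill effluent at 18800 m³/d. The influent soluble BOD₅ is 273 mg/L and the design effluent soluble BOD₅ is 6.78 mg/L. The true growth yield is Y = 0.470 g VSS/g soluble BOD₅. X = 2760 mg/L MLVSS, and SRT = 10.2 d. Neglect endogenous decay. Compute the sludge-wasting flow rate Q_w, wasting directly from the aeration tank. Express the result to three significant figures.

Biomass mass balance (decay neglected): V·X = Y·Q·(S₀ − S)·θ_c, so V = 0.470 × 18800 × (273 − 6.78) × 10.2 / 2760 = 8693 m³.
Wasting from the aeration tank: Q_w = V / θ_c = 8693 / 10.2 = 852.3 m³/d.

Q_w ≈ 852 m³/d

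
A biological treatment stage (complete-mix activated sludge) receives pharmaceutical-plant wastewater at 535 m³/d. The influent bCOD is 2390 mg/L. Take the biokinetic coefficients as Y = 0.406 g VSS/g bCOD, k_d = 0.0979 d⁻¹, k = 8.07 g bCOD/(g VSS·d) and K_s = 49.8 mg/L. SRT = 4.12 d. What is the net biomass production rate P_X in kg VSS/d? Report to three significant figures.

P_X ≈ 369 kg VSS/d

Effluent substrate depends only on kinetics and SRT: S = K_s(1 + k_d θ_c) / [θ_c(Yk − k_d) − 1] = 49.8 × (1 + 0.0979 × 4.12) / [4.12 × (0.406 × 8.07 − 0.0979) − 1] = 69.89 / 12.10 = 5.778 mg/L.
Observed yield with endogenous decay: Y_obs = Y / (1 + k_d·θ_c) = 0.406 / (1 + 0.0979 × 4.12) = 0.406 / 1.403 = 0.2893 g VSS/g bCOD.
Substrate removed = Q·(S₀ − S) = 535 m³/d × (2390 − 5.78) g/m³ = 1.28×10^6 g/d = 1276 kg/d.
Net biomass production P_X = Y_obs × Q·(S₀ − S) = 0.2893 × 1276 = 369.0 kg VSS/d.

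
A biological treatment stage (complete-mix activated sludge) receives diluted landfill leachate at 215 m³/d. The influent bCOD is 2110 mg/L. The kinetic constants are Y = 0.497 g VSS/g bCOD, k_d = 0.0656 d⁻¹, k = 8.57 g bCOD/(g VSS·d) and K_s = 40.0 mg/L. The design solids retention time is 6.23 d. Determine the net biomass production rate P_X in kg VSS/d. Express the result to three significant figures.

Effluent substrate depends only on kinetics and SRT: S = K_s(1 + k_d θ_c) / [θ_c(Yk − k_d) − 1] = 40.0 × (1 + 0.0656 × 6.23) / [6.23 × (0.497 × 8.57 − 0.0656) − 1] = 56.35 / 25.13 = 2.243 mg/L.
Y_obs = Y / (1 + k_d θ_c) = 0.497 / (1 + 0.0656 × 6.23) = 0.497 / 1.409 = 0.3528.
ΔS = 2110 − 2.24 = 2108 mg/L, so the substrate removal rate is 215 × 2108/1000 = 453.2 kg bCOD/d.
P_X = Y_obs · Q(S₀ − S) = 0.3528 × 453.2 = 159.9 kg VSS/d.

P_X ≈ 160 kg VSS/d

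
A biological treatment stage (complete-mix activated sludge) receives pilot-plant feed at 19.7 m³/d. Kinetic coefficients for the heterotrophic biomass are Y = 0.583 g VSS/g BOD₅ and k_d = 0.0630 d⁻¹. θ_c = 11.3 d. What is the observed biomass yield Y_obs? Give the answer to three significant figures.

Observed yield with endogenous decay: Y_obs = Y / (1 + k_d·θ_c) = 0.583 / (1 + 0.0630 × 11.3) = 0.583 / 1.712 = 0.3406 g VSS/g BOD₅.

Y_obs ≈ 0.341 g VSS/g BOD₅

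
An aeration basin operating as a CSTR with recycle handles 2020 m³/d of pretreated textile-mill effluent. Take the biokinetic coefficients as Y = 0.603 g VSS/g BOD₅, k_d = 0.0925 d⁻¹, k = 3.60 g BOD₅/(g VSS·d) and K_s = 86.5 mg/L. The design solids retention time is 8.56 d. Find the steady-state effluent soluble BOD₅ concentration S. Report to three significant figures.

S ≈ 9.23 mg/L

For a completely mixed reactor with recycle the Lawrence–McCarty relation gives S = K_s·(1 + k_d·θ_c) / [θ_c·(Y·k − k_d) − 1] = 86.5 × (1 + 0.0925 × 8.56) / [8.56 × (0.603 × 3.60 − 0.0925) − 1] = 155.0 / 16.79 = 9.231 mg/L.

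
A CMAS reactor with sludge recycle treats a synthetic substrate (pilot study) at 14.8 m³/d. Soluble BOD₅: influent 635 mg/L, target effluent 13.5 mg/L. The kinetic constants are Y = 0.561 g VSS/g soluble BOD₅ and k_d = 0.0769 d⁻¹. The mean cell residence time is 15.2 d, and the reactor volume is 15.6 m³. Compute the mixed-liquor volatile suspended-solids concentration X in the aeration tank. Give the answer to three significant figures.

Solving the biomass balance for X: X = Y Q (S₀−S) θ_c / [V (1+k_d θ_c)] = 0.561 × 14.8 × (635 − 13.5) × 15.2 / [15.6 × (1 + 0.0769 × 15.2)] = 2318 mg/L.

X ≈ 2320 mg/L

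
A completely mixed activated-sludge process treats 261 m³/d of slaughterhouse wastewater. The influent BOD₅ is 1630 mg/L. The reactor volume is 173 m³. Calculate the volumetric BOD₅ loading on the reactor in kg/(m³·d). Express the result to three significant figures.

Volumetric loading L_v = Q·S₀ / V = 261 × 1630 g/m³ / 173.0 m³ = 2459 g/(m³·d) = 2.459 kg BOD₅/(m³·d).

L_v ≈ 2.46 kg BOD₅/(m³·d)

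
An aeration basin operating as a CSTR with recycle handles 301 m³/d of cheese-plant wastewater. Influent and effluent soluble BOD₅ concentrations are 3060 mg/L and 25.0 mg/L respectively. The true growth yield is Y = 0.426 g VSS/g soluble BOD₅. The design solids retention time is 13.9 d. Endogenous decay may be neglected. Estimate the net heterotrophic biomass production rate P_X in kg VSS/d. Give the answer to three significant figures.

Since k_d ≈ 0, Y_obs = Y = 0.426 g VSS/g soluble BOD₅.
Q·(S₀ − S) = 301 × (3060 − 25.0) × 10⁻³ = 913.5 kg/d removed.
Net biomass production P_X = Y_obs × Q·(S₀ − S) = 0.4260 × 913.5 = 389.2 kg VSS/d.

P_X ≈ 389 kg VSS/d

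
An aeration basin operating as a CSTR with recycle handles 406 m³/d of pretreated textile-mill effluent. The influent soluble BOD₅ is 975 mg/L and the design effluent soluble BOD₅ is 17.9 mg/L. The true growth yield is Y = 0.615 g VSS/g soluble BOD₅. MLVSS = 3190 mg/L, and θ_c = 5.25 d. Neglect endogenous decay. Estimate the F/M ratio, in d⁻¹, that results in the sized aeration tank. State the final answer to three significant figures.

V·X = Y·Q·ΔS·θ_c gives V = 0.615 × 406 × (975 − 17.9) × 5.25 / 3190 = 393.3 m³.
Food-to-microorganism ratio F/M = Q S₀ / (V X) = 406 × 975 / (393.3 × 3190) = 0.3155 d⁻¹.

F/M ≈ 0.316 d⁻¹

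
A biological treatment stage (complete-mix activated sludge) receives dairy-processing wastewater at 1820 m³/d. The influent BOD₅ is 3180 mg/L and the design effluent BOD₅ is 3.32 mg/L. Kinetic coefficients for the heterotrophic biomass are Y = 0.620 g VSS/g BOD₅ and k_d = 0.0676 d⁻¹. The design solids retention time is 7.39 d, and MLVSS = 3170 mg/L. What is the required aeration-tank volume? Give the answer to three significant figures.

Rearranging the biomass balance for a CMAS with decay, V = Y·Q·ΔS·θ_c / [X·(1+k_d θ_c)] = 0.620 × 1820 × (3180 − 3.32) × 7.39 / [3170 × (1 + 0.0676 × 7.39)] = 2.65×10^7 / 4754 = 5573 m³.

V ≈ 5570 m³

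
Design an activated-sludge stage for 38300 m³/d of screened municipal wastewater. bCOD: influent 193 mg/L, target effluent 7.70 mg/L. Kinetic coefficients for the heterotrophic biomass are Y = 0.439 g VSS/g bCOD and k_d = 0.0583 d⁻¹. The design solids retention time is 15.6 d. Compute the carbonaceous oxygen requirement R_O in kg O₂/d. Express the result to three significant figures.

R_O ≈ 4780 kg O₂/d

Y_obs = Y / (1 + k_d θ_c) = 0.439 / (1 + 0.0583 × 15.6) = 0.439 / 1.909 = 0.2299.
Substrate removed = Q·(S₀ − S) = 38300 m³/d × (193 − 7.70) g/m³ = 7.1×10^6 g/d = 7097 kg/d.
Net sludge production P_X = 0.2299 × 7097 = 1632 kg VSS/d.
R_O = Q·ΔS − 1.42 P_X = 7097 − 2317 = 4780 kg O₂/d.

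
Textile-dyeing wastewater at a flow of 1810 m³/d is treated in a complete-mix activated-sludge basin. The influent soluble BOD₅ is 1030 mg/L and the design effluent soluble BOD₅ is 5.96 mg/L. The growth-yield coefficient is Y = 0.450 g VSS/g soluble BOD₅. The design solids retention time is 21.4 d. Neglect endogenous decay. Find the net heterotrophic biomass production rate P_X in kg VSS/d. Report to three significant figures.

With endogenous decay neglected, the observed yield equals the true yield: Y_obs = Y = 0.450 g VSS/g soluble BOD₅.
ΔS = 1030 − 5.96 = 1024 mg/L, so the substrate removal rate is 1810 × 1024/1000 = 1854 kg soluble BOD₅/d.
Biomass produced: P_X = Y_obs·Q·ΔS = 0.4500 × 1854 ≈ 834.1 kg VSS/d.

P_X ≈ 834 kg VSS/d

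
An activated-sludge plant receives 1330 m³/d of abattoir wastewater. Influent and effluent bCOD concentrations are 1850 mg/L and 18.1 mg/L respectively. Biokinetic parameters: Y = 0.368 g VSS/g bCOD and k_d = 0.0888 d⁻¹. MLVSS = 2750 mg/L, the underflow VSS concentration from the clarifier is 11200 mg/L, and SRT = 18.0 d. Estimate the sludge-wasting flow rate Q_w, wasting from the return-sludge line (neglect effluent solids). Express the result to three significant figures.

Steady-state biomass mass balance: V·X·(1 + k_d·θ_c) = Y·Q·(S₀ − S)·θ_c, so V = 0.368 × 1330 × (1850 − 18.1) × 18.0 / [2750 × (1 + 0.0888 × 18.0)] = 1.61×10^7 / 7146 = 2259 m³.
θ_c = V·X/(Q_w·X_r) when wasting from the recycle, so Q_w = V·X/(θ_c·X_r) = 2259 × 2750 / (18.0 × 11200) = 30.81 m³/d.

Q_w ≈ 30.8 m³/d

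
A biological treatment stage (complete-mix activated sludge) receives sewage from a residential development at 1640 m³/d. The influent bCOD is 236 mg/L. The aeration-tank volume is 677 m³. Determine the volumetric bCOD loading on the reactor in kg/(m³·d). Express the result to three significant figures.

L_v = Q S₀ / V = 1640 × 236 × 10⁻³ / 677.0 = 0.5717 kg/(m³·d).

L_v ≈ 0.572 kg bCOD/(m³·d)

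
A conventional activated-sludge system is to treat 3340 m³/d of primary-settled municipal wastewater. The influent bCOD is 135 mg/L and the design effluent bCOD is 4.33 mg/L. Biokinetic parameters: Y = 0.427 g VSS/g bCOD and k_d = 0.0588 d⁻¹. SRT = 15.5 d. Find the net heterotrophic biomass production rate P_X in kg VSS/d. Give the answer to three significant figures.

P_X ≈ 97.5 kg VSS/d

Y_obs = Y / (1 + k_d θ_c) = 0.427 / (1 + 0.0588 × 15.5) = 0.427 / 1.911 = 0.2234.
Substrate removed = Q·(S₀ − S) = 3340 m³/d × (135 − 4.33) g/m³ = 4.36×10^5 g/d = 436.4 kg/d.
Biomass produced: P_X = Y_obs·Q·ΔS = 0.2234 × 436.4 ≈ 97.50 kg VSS/d.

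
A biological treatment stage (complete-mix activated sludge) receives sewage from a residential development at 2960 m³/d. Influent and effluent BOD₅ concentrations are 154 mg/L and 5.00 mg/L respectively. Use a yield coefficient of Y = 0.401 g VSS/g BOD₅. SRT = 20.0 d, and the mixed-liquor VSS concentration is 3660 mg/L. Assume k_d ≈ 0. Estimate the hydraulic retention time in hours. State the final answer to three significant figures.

τ ≈ 7.84 h

Biomass mass balance (decay neglected): V·X = Y·Q·(S₀ − S)·θ_c, so V = 0.401 × 2960 × (154 − 5.00) × 20.0 / 3660 = 966.4 m³.
τ = V/Q = 966.4/2960 = 0.3265 d, or 7.836 h.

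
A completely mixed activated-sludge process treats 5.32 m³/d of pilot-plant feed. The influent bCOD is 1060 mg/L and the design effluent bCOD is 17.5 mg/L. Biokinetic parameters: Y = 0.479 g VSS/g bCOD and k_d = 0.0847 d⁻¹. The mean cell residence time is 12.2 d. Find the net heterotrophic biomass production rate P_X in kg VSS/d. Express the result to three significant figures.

Observed yield with endogenous decay: Y_obs = Y / (1 + k_d·θ_c) = 0.479 / (1 + 0.0847 × 12.2) = 0.479 / 2.033 = 0.2356 g VSS/g bCOD.
Mass of bCOD removed per day: Q(S₀ − S) = 5.32 × 1042 g/m³ = 5.546 kg/d.
So the net sludge growth is P_X = 0.2356 × 5.546 = 1.307 kg VSS/d.

P_X ≈ 1.31 kg VSS/d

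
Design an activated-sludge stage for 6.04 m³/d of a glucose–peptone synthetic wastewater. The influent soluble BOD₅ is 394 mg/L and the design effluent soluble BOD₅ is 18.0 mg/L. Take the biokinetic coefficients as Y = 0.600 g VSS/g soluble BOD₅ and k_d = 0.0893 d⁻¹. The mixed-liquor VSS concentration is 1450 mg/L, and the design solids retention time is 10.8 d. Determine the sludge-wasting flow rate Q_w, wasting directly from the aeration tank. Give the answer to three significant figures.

From the SRT design equation V = Y Q (S₀−S) θ_c / [X (1 + k_d θ_c)] = 0.600 × 6.04 × (394 − 18.0) × 10.8 / [1450 × (1 + 0.0893 × 10.8)] = 1.47×10^4 / 2848 = 5.166 m³.
Wasting from the aeration tank: Q_w = V / θ_c = 5.166 / 10.8 = 0.4784 m³/d.

Q_w ≈ 0.478 m³/d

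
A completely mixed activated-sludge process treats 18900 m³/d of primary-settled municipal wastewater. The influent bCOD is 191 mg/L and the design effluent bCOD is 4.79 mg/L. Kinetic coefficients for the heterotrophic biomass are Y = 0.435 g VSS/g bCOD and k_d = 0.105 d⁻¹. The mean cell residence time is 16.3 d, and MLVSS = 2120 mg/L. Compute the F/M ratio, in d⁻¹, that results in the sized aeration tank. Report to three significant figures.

F/M ≈ 0.392 d⁻¹

Steady-state biomass mass balance: V·X·(1 + k_d·θ_c) = Y·Q·(S₀ − S)·θ_c, so V = 0.435 × 18900 × (191 − 4.79) × 16.3 / [2120 × (1 + 0.105 × 16.3)] = 2.5×10^7 / 5748 = 4341 m³.
F/M = Q·S₀ / (V·X) = 18900 × 191 / (4341 × 2120) = 0.3923 g bCOD·(g VSS·d)⁻¹.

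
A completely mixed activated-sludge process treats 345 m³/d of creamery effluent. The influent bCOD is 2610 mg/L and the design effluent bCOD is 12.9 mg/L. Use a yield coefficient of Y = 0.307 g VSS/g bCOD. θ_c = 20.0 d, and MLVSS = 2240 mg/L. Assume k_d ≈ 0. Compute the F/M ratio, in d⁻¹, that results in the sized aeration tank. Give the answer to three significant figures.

F/M ≈ 0.164 d⁻¹

Biomass mass balance (decay neglected): V·X = Y·Q·(S₀ − S)·θ_c, so V = 0.307 × 345 × (2610 − 12.9) × 20.0 / 2240 = 2456 m³.
F/M = applied load / biomass = Q·S₀/(V·X) = 345 × 2610 / (2456 × 2240) = 0.1637 d⁻¹.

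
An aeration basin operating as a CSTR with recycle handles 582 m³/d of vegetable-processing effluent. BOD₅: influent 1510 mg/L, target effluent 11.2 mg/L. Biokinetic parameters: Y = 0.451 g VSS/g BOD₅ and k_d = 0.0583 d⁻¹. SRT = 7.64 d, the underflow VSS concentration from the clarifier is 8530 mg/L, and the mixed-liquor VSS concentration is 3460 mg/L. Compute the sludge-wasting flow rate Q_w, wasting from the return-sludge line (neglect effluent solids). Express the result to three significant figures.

Steady-state biomass mass balance: V·X·(1 + k_d·θ_c) = Y·Q·(S₀ − S)·θ_c, so V = 0.451 × 582 × (1510 − 11.2) × 7.64 / [3460 × (1 + 0.0583 × 7.64)] = 3.01×10^6 / 5001 = 601.0 m³.
Wasting from the return line (neglecting effluent solids): Q_w = V·X / (θ_c·X_r) = 601.0 × 3460 / (7.64 × 8530) = 31.91 m³/d.

Q_w ≈ 31.9 m³/d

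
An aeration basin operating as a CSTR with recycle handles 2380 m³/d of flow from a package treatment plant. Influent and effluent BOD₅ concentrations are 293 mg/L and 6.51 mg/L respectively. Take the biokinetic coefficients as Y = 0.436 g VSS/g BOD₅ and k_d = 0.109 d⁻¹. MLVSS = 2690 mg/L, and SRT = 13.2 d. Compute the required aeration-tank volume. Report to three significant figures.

Steady-state biomass mass balance: V·X·(1 + k_d·θ_c) = Y·Q·(S₀ − S)·θ_c, so V = 0.436 × 2380 × (293 − 6.51) × 13.2 / [2690 × (1 + 0.109 × 13.2)] = 3.92×10^6 / 6560 = 598.2 m³.

V ≈ 598 m³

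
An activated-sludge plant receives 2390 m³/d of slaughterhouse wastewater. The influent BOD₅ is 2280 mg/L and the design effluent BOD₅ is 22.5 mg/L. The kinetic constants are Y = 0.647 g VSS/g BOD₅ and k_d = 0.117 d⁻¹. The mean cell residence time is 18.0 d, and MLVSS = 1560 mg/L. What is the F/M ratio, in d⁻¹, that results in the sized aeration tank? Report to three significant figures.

F/M ≈ 0.269 d⁻¹

Steady-state biomass mass balance: V·X·(1 + k_d·θ_c) = Y·Q·(S₀ − S)·θ_c, so V = 0.647 × 2390 × (2280 − 22.5) × 18.0 / [1560 × (1 + 0.117 × 18.0)] = 6.28×10^7 / 4845 = 12968 m³.
Food-to-microorganism ratio F/M = Q S₀ / (V X) = 2390 × 2280 / (12968 × 1560) = 0.2694 d⁻¹.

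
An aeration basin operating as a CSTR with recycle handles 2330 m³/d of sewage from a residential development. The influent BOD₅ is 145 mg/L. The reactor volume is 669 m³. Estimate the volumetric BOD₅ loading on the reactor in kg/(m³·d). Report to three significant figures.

L_v ≈ 0.505 kg BOD₅/(m³·d)

Volumetric loading L_v = Q·S₀ / V = 2330 × 145 g/m³ / 669.0 m³ = 505.0 g/(m³·d) = 0.5050 kg BOD₅/(m³·d).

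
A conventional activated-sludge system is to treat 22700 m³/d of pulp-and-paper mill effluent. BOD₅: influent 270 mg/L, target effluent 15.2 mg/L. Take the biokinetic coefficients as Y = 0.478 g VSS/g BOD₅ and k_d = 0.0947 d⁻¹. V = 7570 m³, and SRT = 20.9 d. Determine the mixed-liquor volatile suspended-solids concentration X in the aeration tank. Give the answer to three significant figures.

From V·X·(1 + k_d·θ_c) = Y·Q·(S₀ − S)·θ_c: X = 0.478 × 22700 × (270 − 15.2) × 20.9 / [7570 × (1 + 0.0947 × 20.9)] = 2562 mg/L.

X ≈ 2560 mg/L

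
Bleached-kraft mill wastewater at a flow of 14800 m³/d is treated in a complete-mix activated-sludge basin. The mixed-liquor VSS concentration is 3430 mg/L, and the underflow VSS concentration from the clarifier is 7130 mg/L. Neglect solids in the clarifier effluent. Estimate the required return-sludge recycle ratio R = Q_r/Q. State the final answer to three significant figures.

Solids balance on the clarifier gives (1+R)X = R·X_r, so R = X/(X_r − X) = 3430 / (7130 − 3430) = 0.9270.

R ≈ 0.927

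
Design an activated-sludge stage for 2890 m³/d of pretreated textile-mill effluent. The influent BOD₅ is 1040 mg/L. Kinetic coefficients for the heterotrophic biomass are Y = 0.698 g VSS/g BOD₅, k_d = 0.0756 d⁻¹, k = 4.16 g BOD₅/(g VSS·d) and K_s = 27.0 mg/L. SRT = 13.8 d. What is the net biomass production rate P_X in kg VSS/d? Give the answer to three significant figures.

From the Monod/SRT balance for a CMAS, S = K_s·(1+k_d θ_c)/[θ_c·(Y k − k_d) − 1] = 27.0 × (1 + 0.0756 × 13.8) / [13.8 × (0.698 × 4.16 − 0.0756) − 1] = 55.17 / 38.03 = 1.451 mg/L.
Observed yield with endogenous decay: Y_obs = Y / (1 + k_d·θ_c) = 0.698 / (1 + 0.0756 × 13.8) = 0.698 / 2.043 = 0.3416 g VSS/g BOD₅.
Substrate removed = Q·(S₀ − S) = 2890 m³/d × (1040 − 1.45) g/m³ = 3×10^6 g/d = 3001 kg/d.
Net biomass production P_X = Y_obs × Q·(S₀ − S) = 0.3416 × 3001 = 1025 kg VSS/d.

P_X ≈ 1030 kg VSS/d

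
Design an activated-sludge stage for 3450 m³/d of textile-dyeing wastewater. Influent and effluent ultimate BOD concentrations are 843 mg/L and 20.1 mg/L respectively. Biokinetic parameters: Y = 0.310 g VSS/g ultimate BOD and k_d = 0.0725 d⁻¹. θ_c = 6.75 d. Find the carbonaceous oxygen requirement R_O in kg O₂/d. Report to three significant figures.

R_O ≈ 2000 kg O₂/d

Y_obs = Y / (1 + k_d θ_c) = 0.310 / (1 + 0.0725 × 6.75) = 0.310 / 1.489 = 0.2081.
Substrate removed = Q·(S₀ − S) = 3450 m³/d × (843 − 20.1) g/m³ = 2.84×10^6 g/d = 2839 kg/d.
Biomass synthesised: P_X = Y_obs × 2839 = 590.9 kg VSS/d.
R_O = Q·(S₀ − S) − 1.42·P_X = 2839 − 1.42 × 590.9 = 2000 kg O₂/d.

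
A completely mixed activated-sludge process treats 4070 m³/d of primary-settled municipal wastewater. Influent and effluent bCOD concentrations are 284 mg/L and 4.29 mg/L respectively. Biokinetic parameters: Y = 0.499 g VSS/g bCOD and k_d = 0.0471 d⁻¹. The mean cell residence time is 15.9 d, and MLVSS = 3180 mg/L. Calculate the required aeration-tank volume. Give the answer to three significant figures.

From the SRT design equation V = Y Q (S₀−S) θ_c / [X (1 + k_d θ_c)] = 0.499 × 4070 × (284 − 4.29) × 15.9 / [3180 × (1 + 0.0471 × 15.9)] = 9.03×10^6 / 5561 = 1624 m³.

V ≈ 1620 m³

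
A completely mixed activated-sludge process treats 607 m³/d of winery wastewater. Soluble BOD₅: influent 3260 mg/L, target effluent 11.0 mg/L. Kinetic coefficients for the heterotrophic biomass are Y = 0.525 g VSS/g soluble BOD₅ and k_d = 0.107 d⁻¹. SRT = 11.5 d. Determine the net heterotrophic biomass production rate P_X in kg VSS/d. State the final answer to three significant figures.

The observed yield is Y_obs = Y/(1 + k_d·θ_c) = 0.525 / (1 + 0.107 × 11.5) = 0.525 / 2.231 = 0.2354 g VSS per g soluble BOD₅ removed.
ΔS = 3260 − 11.0 = 3249 mg/L, so the substrate removal rate is 607 × 3249/1000 = 1972 kg soluble BOD₅/d.
So the net sludge growth is P_X = 0.2354 × 1972 = 464.2 kg VSS/d.

P_X ≈ 464 kg VSS/d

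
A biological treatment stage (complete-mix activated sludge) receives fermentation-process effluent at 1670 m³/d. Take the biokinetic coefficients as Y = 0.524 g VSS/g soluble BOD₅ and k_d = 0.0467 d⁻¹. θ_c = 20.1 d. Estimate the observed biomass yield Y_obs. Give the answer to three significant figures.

Correct the yield for decay: Y_obs = Y/(1 + k_d θ_c) = 0.524 / (1 + 0.0467 × 20.1) = 0.524 / 1.939 = 0.2703.

Y_obs ≈ 0.270 g VSS/g soluble BOD₅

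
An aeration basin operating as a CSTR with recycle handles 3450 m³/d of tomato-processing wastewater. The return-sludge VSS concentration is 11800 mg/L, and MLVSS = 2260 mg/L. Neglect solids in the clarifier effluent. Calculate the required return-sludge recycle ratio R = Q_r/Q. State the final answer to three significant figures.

R ≈ 0.237

Mass balance around the secondary clarifier (neglecting effluent solids): R = X / (X_r − X) = 2260 / (11800 − 2260) = 0.2369.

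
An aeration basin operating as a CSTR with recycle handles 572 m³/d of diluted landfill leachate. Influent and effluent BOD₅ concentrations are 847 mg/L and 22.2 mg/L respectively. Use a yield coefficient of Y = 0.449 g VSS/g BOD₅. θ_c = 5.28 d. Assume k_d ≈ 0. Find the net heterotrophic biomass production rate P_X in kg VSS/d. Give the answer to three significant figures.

P_X ≈ 212 kg VSS/d

Since k_d ≈ 0, Y_obs = Y = 0.449 g VSS/g BOD₅.
Q·(S₀ − S) = 572 × (847 − 22.2) × 10⁻³ = 471.8 kg/d removed.
Net biomass production P_X = Y_obs × Q·(S₀ − S) = 0.4490 × 471.8 = 211.8 kg VSS/d.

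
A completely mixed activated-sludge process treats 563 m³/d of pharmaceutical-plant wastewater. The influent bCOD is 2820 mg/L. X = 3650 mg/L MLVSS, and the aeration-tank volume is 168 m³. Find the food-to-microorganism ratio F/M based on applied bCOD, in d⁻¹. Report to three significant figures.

F/M ≈ 2.59 d⁻¹

F/M = applied load / biomass = Q·S₀/(V·X) = 563 × 2820 / (168.0 × 3650) = 2.589 d⁻¹.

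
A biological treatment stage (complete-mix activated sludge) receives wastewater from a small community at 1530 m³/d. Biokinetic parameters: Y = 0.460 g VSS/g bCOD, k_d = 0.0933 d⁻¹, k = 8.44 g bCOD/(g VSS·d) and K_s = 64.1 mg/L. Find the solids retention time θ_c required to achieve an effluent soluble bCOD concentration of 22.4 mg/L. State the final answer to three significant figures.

θ_c ≈ 1.10 d

At the target effluent, Y k S/(K_s+S) = 0.460×8.44×22.4/86.50 = 1.005 d⁻¹.
1/θ_c = 1.005 − 0.0933 = 0.9121 d⁻¹, so θ_c = 1.096 d.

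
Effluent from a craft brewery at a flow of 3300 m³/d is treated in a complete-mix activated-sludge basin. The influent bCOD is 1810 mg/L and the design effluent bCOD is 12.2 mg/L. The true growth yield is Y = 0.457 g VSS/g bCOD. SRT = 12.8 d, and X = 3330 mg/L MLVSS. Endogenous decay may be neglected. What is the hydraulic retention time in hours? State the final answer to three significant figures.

τ ≈ 75.8 h

With k_d = 0 the design equation reduces to V = Y Q (S₀−S) θ_c / X = 0.457 × 3300 × (1810 − 12.2) × 12.8 / 3330 = 10422 m³.
HRT = V/Q = 10422 m³ / 3300 m³·d⁻¹ = 3.158 d × 24 = 75.79 h.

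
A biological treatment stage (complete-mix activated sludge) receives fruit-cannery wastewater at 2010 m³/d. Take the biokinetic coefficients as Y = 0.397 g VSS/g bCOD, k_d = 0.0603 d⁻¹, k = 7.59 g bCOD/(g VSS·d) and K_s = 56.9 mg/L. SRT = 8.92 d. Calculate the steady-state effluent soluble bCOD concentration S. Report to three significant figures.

S ≈ 3.45 mg/L

From the Monod/SRT balance for a CMAS, S = K_s·(1+k_d θ_c)/[θ_c·(Y k − k_d) − 1] = 56.9 × (1 + 0.0603 × 8.92) / [8.92 × (0.397 × 7.59 − 0.0603) − 1] = 87.51 / 25.34 = 3.453 mg/L.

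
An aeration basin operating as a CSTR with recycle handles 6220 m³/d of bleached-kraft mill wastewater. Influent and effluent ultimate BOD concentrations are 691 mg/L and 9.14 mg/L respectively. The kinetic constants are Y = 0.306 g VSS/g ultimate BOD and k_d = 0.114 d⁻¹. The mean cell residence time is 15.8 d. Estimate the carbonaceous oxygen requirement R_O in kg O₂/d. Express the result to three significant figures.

R_O ≈ 3580 kg O₂/d

Correct the yield for decay: Y_obs = Y/(1 + k_d θ_c) = 0.306 / (1 + 0.114 × 15.8) = 0.306 / 2.801 = 0.1092.
Q·(S₀ − S) = 6220 × (691 − 9.14) × 10⁻³ = 4241 kg/d removed.
Net sludge production P_X = 0.1092 × 4241 = 463.3 kg VSS/d.
R_O = Q·(S₀ − S) − 1.42·P_X = 4241 − 1.42 × 463.3 = 3583 kg O₂/d.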